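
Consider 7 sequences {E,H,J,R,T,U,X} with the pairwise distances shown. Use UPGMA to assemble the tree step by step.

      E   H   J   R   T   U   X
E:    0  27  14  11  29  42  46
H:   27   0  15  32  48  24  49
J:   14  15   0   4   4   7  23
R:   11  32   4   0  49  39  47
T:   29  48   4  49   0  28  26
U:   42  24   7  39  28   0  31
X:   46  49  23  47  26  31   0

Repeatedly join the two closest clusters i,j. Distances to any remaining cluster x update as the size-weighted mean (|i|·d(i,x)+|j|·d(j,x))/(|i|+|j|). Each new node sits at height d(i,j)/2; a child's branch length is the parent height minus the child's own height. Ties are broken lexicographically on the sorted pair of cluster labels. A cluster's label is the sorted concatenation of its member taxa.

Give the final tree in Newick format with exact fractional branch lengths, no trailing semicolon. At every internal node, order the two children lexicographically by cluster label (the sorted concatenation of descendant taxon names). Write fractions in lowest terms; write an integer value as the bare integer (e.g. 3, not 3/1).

1. join J+R (d=4) ⇒ JR; edges |J|=2, |R|=2
  updated: d(E,JR)=25/2, d(H,JR)=47/2, d(JR,T)=53/2, d(JR,U)=23, d(JR,X)=35
2. join E+JR (d=25/2) ⇒ EJR; edges |E|=25/4, |JR|=17/4
  updated: d(EJR,H)=74/3, d(EJR,T)=82/3, d(EJR,U)=88/3, d(EJR,X)=116/3
3. join H+U (d=24) ⇒ HU; edges |H|=12, |U|=12
  updated: d(EJR,HU)=27, d(HU,T)=38, d(HU,X)=40
4. join T+X (d=26) ⇒ TX; edges |T|=13, |X|=13
  updated: d(EJR,TX)=33, d(HU,TX)=39
5. join EJR+HU (d=27) ⇒ EHJRU; edges |EJR|=29/4, |HU|=3/2
  updated: d(EHJRU,TX)=177/5
6. join EHJRU+TX (d=177/5) ⇒ EHJRTUX; edges |EHJRU|=21/5, |TX|=47/10
final tree: (((E:25/4,(J:2,R:2):17/4):29/4,(H:12,U:12):3/2):21/5,(T:13,X:13):47/10)
total length: 1643/20

(((E:25/4,(J:2,R:2):17/4):29/4,(H:12,U:12):3/2):21/5,(T:13,X:13):47/10)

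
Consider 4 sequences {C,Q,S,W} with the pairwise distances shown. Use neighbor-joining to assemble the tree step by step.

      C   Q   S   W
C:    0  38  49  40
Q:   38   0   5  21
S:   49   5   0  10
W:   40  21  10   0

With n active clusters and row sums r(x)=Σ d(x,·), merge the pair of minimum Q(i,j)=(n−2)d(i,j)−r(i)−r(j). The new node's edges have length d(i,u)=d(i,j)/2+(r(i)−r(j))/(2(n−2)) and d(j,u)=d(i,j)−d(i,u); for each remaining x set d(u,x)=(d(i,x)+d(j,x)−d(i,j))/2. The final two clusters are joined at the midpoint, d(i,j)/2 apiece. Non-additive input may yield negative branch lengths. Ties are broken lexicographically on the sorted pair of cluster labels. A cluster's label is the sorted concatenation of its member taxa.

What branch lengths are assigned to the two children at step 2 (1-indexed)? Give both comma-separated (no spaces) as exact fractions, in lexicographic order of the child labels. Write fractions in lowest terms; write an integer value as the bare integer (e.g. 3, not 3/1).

iteration 1: select C,W (d=40, Q=-118); attach at lengths (34, 6); label the merged cluster CW
  updated: d(CW,Q)=19/2, d(CW,S)=19/2
iteration 2: select CW,Q (d=19/2, Q=-24); attach at lengths (7, 5/2); label the merged cluster CQW
  updated: d(CQW,S)=5/2
iteration 3: select CQW,S (d=5/2); attach at lengths (5/4, 5/4); label the merged cluster CQSW
final tree: (((C:34,W:6):7,Q:5/2):5/4,S:5/4)
total length: 52

7,5/2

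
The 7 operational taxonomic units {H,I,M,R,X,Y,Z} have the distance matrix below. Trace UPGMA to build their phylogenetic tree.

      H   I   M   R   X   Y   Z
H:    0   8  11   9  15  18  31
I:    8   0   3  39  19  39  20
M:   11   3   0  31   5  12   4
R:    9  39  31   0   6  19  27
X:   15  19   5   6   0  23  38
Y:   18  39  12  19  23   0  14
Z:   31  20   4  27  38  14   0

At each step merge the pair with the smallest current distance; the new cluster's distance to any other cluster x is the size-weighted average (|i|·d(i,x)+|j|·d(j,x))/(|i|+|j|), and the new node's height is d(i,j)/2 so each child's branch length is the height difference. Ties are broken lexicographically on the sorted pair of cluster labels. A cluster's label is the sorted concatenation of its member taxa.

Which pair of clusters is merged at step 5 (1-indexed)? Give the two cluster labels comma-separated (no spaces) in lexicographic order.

step 1: merge (I,M) at d=3; branch lengths I→3/2, M→3/2; new cluster IM
  updated: d(H,IM)=19/2, d(IM,R)=35, d(IM,X)=12, d(IM,Y)=51/2, d(IM,Z)=12
step 2: merge (R,X) at d=6; branch lengths R→3, X→3; new cluster RX
  updated: d(H,RX)=12, d(IM,RX)=47/2, d(RX,Y)=21, d(RX,Z)=65/2
step 3: merge (H,IM) at d=19/2; branch lengths H→19/4, IM→13/4; new cluster HIM
  updated: d(HIM,RX)=59/3, d(HIM,Y)=23, d(HIM,Z)=55/3
step 4: merge (Y,Z) at d=14; branch lengths Y→7, Z→7; new cluster YZ
  updated: d(HIM,YZ)=62/3, d(RX,YZ)=107/4
step 5: merge (HIM,RX) at d=59/3; branch lengths HIM→61/12, RX→41/6; new cluster HIMRX
  updated: d(HIMRX,YZ)=231/10
step 6: merge (HIMRX,YZ) at d=231/10; branch lengths HIMRX→103/60, YZ→91/20; new cluster HIMRXYZ
final tree: (((H:19/4,(I:3/2,M:3/2):13/4):61/12,(R:3,X:3):41/6):103/60,(Y:7,Z:7):91/20)
total length: 2951/60

HIM,RX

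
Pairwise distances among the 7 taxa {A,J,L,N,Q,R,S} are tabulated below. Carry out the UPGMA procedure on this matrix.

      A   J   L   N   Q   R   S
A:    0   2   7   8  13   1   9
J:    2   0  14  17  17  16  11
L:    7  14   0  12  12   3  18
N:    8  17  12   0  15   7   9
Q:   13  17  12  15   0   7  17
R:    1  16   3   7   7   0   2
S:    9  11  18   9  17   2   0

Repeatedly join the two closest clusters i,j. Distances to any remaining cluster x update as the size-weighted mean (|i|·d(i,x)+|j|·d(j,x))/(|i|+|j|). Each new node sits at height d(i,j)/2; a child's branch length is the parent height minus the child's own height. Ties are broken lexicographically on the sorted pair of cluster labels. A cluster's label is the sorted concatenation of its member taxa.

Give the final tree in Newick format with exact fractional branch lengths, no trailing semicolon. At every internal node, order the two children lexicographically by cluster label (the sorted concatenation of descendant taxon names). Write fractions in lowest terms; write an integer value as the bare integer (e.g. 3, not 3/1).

iteration 1: select A,R (d=1); attach at lengths (1/2, 1/2); label the merged cluster AR
  updated: d(AR,J)=9, d(AR,L)=5, d(AR,N)=15/2, d(AR,Q)=10, d(AR,S)=11/2
iteration 2: select AR,L (d=5); attach at lengths (2, 5/2); label the merged cluster ALR
  updated: d(ALR,J)=32/3, d(ALR,N)=9, d(ALR,Q)=32/3, d(ALR,S)=29/3
iteration 3: select ALR,N (d=9); attach at lengths (2, 9/2); label the merged cluster ALNR
  updated: d(ALNR,J)=49/4, d(ALNR,Q)=47/4, d(ALNR,S)=19/2
iteration 4: select ALNR,S (d=19/2); attach at lengths (1/4, 19/4); label the merged cluster ALNRS
  updated: d(ALNRS,J)=12, d(ALNRS,Q)=64/5
iteration 5: select ALNRS,J (d=12); attach at lengths (5/4, 6); label the merged cluster AJLNRS
  updated: d(AJLNRS,Q)=27/2
iteration 6: select AJLNRS,Q (d=27/2); attach at lengths (3/4, 27/4); label the merged cluster AJLNQRS
final tree: ((((((A:1/2,R:1/2):2,L:5/2):2,N:9/2):1/4,S:19/4):5/4,J:6):3/4,Q:27/4)
total length: 127/4

((((((A:1/2,R:1/2):2,L:5/2):2,N:9/2):1/4,S:19/4):5/4,J:6):3/4,Q:27/4)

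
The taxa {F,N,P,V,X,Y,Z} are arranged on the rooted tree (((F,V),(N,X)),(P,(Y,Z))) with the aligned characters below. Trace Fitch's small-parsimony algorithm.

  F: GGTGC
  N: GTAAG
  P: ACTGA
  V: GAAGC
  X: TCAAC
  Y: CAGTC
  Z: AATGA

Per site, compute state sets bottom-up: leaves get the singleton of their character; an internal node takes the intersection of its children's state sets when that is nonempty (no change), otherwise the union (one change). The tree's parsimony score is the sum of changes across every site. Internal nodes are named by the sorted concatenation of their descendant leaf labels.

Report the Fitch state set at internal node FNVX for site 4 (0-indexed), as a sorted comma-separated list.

FV@0: {G} ∩ {G} = {G} (intersection, +0)
NX@0: {G} ∪ {T} = {G,T} (union, +1)
FNVX@0: {G} ∩ {G,T} = {G} (intersection, +0)
YZ@0: {C} ∪ {A} = {A,C} (union, +1)
PYZ@0: {A} ∩ {A,C} = {A} (intersection, +0)
FNPVXYZ@0: {G} ∪ {A} = {A,G} (union, +1)
FV@1: {G} ∪ {A} = {A,G} (union, +1)
NX@1: {T} ∪ {C} = {C,T} (union, +1)
FNVX@1: {A,G} ∪ {C,T} = {A,C,G,T} (union, +1)
YZ@1: {A} ∩ {A} = {A} (intersection, +0)
PYZ@1: {C} ∪ {A} = {A,C} (union, +1)
FNPVXYZ@1: {A,C,G,T} ∩ {A,C} = {A,C} (intersection, +0)
FV@2: {T} ∪ {A} = {A,T} (union, +1)
NX@2: {A} ∩ {A} = {A} (intersection, +0)
FNVX@2: {A,T} ∩ {A} = {A} (intersection, +0)
YZ@2: {G} ∪ {T} = {G,T} (union, +1)
PYZ@2: {T} ∩ {G,T} = {T} (intersection, +0)
FNPVXYZ@2: {A} ∪ {T} = {A,T} (union, +1)
FV@3: {G} ∩ {G} = {G} (intersection, +0)
NX@3: {A} ∩ {A} = {A} (intersection, +0)
FNVX@3: {G} ∪ {A} = {A,G} (union, +1)
YZ@3: {T} ∪ {G} = {G,T} (union, +1)
PYZ@3: {G} ∩ {G,T} = {G} (intersection, +0)
FNPVXYZ@3: {A,G} ∩ {G} = {G} (intersection, +0)
FV@4: {C} ∩ {C} = {C} (intersection, +0)
NX@4: {G} ∪ {C} = {C,G} (union, +1)
FNVX@4: {C} ∩ {C,G} = {C} (intersection, +0)
YZ@4: {C} ∪ {A} = {A,C} (union, +1)
PYZ@4: {A} ∩ {A,C} = {A} (intersection, +0)
FNPVXYZ@4: {C} ∪ {A} = {A,C} (union, +1)
per-site changes: [3, 4, 3, 2, 3]; total = 15

C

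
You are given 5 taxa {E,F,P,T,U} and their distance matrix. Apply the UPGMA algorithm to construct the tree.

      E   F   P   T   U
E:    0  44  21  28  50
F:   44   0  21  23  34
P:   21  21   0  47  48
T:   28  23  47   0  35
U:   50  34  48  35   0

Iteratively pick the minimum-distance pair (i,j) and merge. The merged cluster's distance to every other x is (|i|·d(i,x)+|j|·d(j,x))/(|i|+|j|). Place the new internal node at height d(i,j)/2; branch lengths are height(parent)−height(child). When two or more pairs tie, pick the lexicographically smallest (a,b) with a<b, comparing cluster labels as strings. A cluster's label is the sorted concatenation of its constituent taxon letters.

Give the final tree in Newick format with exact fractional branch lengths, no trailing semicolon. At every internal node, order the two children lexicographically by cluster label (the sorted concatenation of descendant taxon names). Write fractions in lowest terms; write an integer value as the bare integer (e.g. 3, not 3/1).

1. join E+P (d=21) ⇒ EP; edges |E|=21/2, |P|=21/2
  updated: d(EP,F)=65/2, d(EP,T)=75/2, d(EP,U)=49
2. join F+T (d=23) ⇒ FT; edges |F|=23/2, |T|=23/2
  updated: d(EP,FT)=35, d(FT,U)=69/2
3. join FT+U (d=69/2) ⇒ FTU; edges |FT|=23/4, |U|=69/4
  updated: d(EP,FTU)=119/3
4. join EP+FTU (d=119/3) ⇒ EFPTU; edges |EP|=28/3, |FTU|=31/12
final tree: ((E:21/2,P:21/2):28/3,((F:23/2,T:23/2):23/4,U:69/4):31/12)
total length: 947/12

((E:21/2,P:21/2):28/3,((F:23/2,T:23/2):23/4,U:69/4):31/12)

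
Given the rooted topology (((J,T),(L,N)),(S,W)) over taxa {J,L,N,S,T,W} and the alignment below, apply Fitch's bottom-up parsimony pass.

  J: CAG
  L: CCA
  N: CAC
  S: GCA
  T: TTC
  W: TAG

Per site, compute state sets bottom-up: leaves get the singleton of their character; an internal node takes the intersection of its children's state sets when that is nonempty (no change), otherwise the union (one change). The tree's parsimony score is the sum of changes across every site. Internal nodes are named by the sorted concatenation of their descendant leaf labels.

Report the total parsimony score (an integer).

JT@0: {C} ∪ {T} = {C,T} (union, +1)
LN@0: {C} ∩ {C} = {C} (intersection, +0)
JLNT@0: {C,T} ∩ {C} = {C} (intersection, +0)
SW@0: {G} ∪ {T} = {G,T} (union, +1)
JLNSTW@0: {C} ∪ {G,T} = {C,G,T} (union, +1)
JT@1: {A} ∪ {T} = {A,T} (union, +1)
LN@1: {C} ∪ {A} = {A,C} (union, +1)
JLNT@1: {A,T} ∩ {A,C} = {A} (intersection, +0)
SW@1: {C} ∪ {A} = {A,C} (union, +1)
JLNSTW@1: {A} ∩ {A,C} = {A} (intersection, +0)
JT@2: {G} ∪ {C} = {C,G} (union, +1)
LN@2: {A} ∪ {C} = {A,C} (union, +1)
JLNT@2: {C,G} ∩ {A,C} = {C} (intersection, +0)
SW@2: {A} ∪ {G} = {A,G} (union, +1)
JLNSTW@2: {C} ∪ {A,G} = {A,C,G} (union, +1)
per-site changes: [3, 3, 4]; total = 10

10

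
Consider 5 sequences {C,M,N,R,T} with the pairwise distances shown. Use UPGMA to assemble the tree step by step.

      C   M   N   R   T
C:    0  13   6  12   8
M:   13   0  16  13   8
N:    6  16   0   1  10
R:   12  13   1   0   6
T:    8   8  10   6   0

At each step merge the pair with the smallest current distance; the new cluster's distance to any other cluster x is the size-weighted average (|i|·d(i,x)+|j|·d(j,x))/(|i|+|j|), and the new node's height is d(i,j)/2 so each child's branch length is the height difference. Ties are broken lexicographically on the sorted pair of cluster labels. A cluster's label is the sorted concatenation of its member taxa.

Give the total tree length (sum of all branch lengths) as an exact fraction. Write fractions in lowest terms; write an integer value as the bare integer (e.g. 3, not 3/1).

85/4

1. join N+R (d=1) ⇒ NR; edges |N|=1/2, |R|=1/2
  updated: d(C,NR)=9, d(M,NR)=29/2, d(NR,T)=8
2. join C+T (d=8) ⇒ CT; edges |C|=4, |T|=4
  updated: d(CT,M)=21/2, d(CT,NR)=17/2
3. join CT+NR (d=17/2) ⇒ CNRT; edges |CT|=1/4, |NR|=15/4
  updated: d(CNRT,M)=25/2
4. join CNRT+M (d=25/2) ⇒ CMNRT; edges |CNRT|=2, |M|=25/4
final tree: (((C:4,T:4):1/4,(N:1/2,R:1/2):15/4):2,M:25/4)
total length: 85/4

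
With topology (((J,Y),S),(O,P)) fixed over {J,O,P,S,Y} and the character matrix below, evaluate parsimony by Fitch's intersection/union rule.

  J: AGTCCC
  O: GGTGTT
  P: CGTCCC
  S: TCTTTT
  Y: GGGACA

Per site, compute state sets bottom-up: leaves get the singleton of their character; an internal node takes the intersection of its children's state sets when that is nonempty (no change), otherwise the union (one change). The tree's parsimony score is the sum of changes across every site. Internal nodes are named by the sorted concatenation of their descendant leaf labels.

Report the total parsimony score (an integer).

13

[col 0] JY: children J:{A}, Y:{G} ∪→ {A,G}; cost 1
[col 0] JSY: children JY:{A,G}, S:{T} ∪→ {A,G,T}; cost 1
[col 0] OP: children O:{G}, P:{C} ∪→ {C,G}; cost 1
[col 0] JOPSY: children JSY:{A,G,T}, OP:{C,G} ∩→ {G}; cost 0
[col 1] JY: children J:{G}, Y:{G} ∩→ {G}; cost 0
[col 1] JSY: children JY:{G}, S:{C} ∪→ {C,G}; cost 1
[col 1] OP: children O:{G}, P:{G} ∩→ {G}; cost 0
[col 1] JOPSY: children JSY:{C,G}, OP:{G} ∩→ {G}; cost 0
[col 2] JY: children J:{T}, Y:{G} ∪→ {G,T}; cost 1
[col 2] JSY: children JY:{G,T}, S:{T} ∩→ {T}; cost 0
[col 2] OP: children O:{T}, P:{T} ∩→ {T}; cost 0
[col 2] JOPSY: children JSY:{T}, OP:{T} ∩→ {T}; cost 0
[col 3] JY: children J:{C}, Y:{A} ∪→ {A,C}; cost 1
[col 3] JSY: children JY:{A,C}, S:{T} ∪→ {A,C,T}; cost 1
[col 3] OP: children O:{G}, P:{C} ∪→ {C,G}; cost 1
[col 3] JOPSY: children JSY:{A,C,T}, OP:{C,G} ∩→ {C}; cost 0
[col 4] JY: children J:{C}, Y:{C} ∩→ {C}; cost 0
[col 4] JSY: children JY:{C}, S:{T} ∪→ {C,T}; cost 1
[col 4] OP: children O:{T}, P:{C} ∪→ {C,T}; cost 1
[col 4] JOPSY: children JSY:{C,T}, OP:{C,T} ∩→ {C,T}; cost 0
[col 5] JY: children J:{C}, Y:{A} ∪→ {A,C}; cost 1
[col 5] JSY: children JY:{A,C}, S:{T} ∪→ {A,C,T}; cost 1
[col 5] OP: children O:{T}, P:{C} ∪→ {C,T}; cost 1
[col 5] JOPSY: children JSY:{A,C,T}, OP:{C,T} ∩→ {C,T}; cost 0
per-site changes: [3, 1, 1, 3, 2, 3]; total = 13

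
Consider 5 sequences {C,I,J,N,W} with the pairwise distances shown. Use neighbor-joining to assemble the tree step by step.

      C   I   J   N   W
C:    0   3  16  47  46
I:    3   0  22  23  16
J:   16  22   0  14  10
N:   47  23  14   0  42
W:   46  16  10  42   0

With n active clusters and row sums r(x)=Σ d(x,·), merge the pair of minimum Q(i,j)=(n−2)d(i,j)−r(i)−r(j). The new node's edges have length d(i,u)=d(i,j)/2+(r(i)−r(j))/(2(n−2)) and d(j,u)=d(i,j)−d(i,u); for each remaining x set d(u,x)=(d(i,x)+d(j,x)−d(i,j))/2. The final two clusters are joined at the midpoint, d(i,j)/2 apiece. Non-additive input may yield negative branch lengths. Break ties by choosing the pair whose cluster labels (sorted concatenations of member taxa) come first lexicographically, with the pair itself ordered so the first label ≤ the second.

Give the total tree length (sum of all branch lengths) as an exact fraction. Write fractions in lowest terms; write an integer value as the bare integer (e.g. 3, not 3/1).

iteration 1: select C,I (d=3, Q=-167); attach at lengths (19/2, -13/2); label the merged cluster CI
  updated: d(CI,J)=35/2, d(CI,N)=67/2, d(CI,W)=59/2
iteration 2: select CI,N (d=67/2, Q=-103); attach at lengths (29/2, 19); label the merged cluster CIN
  updated: d(CIN,J)=-1, d(CIN,W)=19
iteration 3: select CIN,J (d=-1, Q=-28); attach at lengths (4, -5); label the merged cluster CIJN
  updated: d(CIJN,W)=15
iteration 4: select CIJN,W (d=15); attach at lengths (15/2, 15/2); label the merged cluster CIJNW
final tree: ((((C:19/2,I:-13/2):29/2,N:19):4,J:-5):15/2,W:15/2)
total length: 101/2

101/2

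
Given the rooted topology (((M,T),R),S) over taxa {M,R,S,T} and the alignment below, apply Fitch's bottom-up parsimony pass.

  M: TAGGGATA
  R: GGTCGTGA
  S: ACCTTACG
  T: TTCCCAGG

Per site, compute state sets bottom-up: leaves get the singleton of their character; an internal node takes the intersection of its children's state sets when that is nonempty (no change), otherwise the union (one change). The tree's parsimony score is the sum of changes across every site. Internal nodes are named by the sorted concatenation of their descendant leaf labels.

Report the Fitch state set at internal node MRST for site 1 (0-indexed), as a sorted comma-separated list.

A,C,G,T

site 0, node MT: M={T} ∩ T={T} → {T} (+0)
site 0, node MRT: MT={T} ∪ R={G} → {G,T} (+1)
site 0, node MRST: MRT={G,T} ∪ S={A} → {A,G,T} (+1)
site 1, node MT: M={A} ∪ T={T} → {A,T} (+1)
site 1, node MRT: MT={A,T} ∪ R={G} → {A,G,T} (+1)
site 1, node MRST: MRT={A,G,T} ∪ S={C} → {A,C,G,T} (+1)
site 2, node MT: M={G} ∪ T={C} → {C,G} (+1)
site 2, node MRT: MT={C,G} ∪ R={T} → {C,G,T} (+1)
site 2, node MRST: MRT={C,G,T} ∩ S={C} → {C} (+0)
site 3, node MT: M={G} ∪ T={C} → {C,G} (+1)
site 3, node MRT: MT={C,G} ∩ R={C} → {C} (+0)
site 3, node MRST: MRT={C} ∪ S={T} → {C,T} (+1)
site 4, node MT: M={G} ∪ T={C} → {C,G} (+1)
site 4, node MRT: MT={C,G} ∩ R={G} → {G} (+0)
site 4, node MRST: MRT={G} ∪ S={T} → {G,T} (+1)
site 5, node MT: M={A} ∩ T={A} → {A} (+0)
site 5, node MRT: MT={A} ∪ R={T} → {A,T} (+1)
site 5, node MRST: MRT={A,T} ∩ S={A} → {A} (+0)
site 6, node MT: M={T} ∪ T={G} → {G,T} (+1)
site 6, node MRT: MT={G,T} ∩ R={G} → {G} (+0)
site 6, node MRST: MRT={G} ∪ S={C} → {C,G} (+1)
site 7, node MT: M={A} ∪ T={G} → {A,G} (+1)
site 7, node MRT: MT={A,G} ∩ R={A} → {A} (+0)
site 7, node MRST: MRT={A} ∪ S={G} → {A,G} (+1)
per-site changes: [2, 3, 2, 2, 2, 1, 2, 2]; total = 16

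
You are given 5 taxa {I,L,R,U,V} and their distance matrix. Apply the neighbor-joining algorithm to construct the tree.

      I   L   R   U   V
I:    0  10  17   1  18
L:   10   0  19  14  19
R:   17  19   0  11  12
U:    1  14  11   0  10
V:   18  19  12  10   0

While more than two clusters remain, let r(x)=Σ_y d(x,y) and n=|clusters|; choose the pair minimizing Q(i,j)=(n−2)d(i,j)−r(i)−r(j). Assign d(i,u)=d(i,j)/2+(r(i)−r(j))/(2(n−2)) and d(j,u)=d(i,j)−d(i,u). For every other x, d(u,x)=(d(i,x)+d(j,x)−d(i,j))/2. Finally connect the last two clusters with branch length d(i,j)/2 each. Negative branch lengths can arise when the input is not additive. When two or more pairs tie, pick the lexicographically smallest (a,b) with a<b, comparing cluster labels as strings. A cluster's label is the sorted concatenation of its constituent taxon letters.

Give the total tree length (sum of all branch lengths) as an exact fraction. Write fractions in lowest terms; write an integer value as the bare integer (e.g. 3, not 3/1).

29

step 1: merge (R,V) at d=12, Q=-82; branch lengths R→6, V→6; new cluster RV
  updated: d(I,RV)=23/2, d(L,RV)=13, d(RV,U)=9/2
step 2: merge (I,U) at d=1, Q=-40; branch lengths I→5/4, U→-1/4; new cluster IU
  updated: d(IU,L)=23/2, d(IU,RV)=15/2
step 3: merge (IU,L) at d=23/2, Q=-32; branch lengths IU→3, L→17/2; new cluster ILU
  updated: d(ILU,RV)=9/2
step 4: merge (ILU,RV) at d=9/2; branch lengths ILU→9/4, RV→9/4; new cluster ILRUV
final tree: (((I:5/4,U:-1/4):3,L:17/2):9/4,(R:6,V:6):9/4)
total length: 29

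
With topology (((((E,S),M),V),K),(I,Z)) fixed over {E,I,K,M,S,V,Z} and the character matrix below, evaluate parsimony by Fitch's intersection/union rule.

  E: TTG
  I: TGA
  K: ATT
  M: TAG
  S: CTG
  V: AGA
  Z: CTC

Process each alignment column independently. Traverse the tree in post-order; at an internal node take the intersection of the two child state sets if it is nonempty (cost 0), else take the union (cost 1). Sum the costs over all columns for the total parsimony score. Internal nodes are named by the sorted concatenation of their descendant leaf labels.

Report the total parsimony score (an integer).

site 0, node ES: E={T} ∪ S={C} → {C,T} (+1)
site 0, node EMS: ES={C,T} ∩ M={T} → {T} (+0)
site 0, node EMSV: EMS={T} ∪ V={A} → {A,T} (+1)
site 0, node EKMSV: EMSV={A,T} ∩ K={A} → {A} (+0)
site 0, node IZ: I={T} ∪ Z={C} → {C,T} (+1)
site 0, node EIKMSVZ: EKMSV={A} ∪ IZ={C,T} → {A,C,T} (+1)
site 1, node ES: E={T} ∩ S={T} → {T} (+0)
site 1, node EMS: ES={T} ∪ M={A} → {A,T} (+1)
site 1, node EMSV: EMS={A,T} ∪ V={G} → {A,G,T} (+1)
site 1, node EKMSV: EMSV={A,G,T} ∩ K={T} → {T} (+0)
site 1, node IZ: I={G} ∪ Z={T} → {G,T} (+1)
site 1, node EIKMSVZ: EKMSV={T} ∩ IZ={G,T} → {T} (+0)
site 2, node ES: E={G} ∩ S={G} → {G} (+0)
site 2, node EMS: ES={G} ∩ M={G} → {G} (+0)
site 2, node EMSV: EMS={G} ∪ V={A} → {A,G} (+1)
site 2, node EKMSV: EMSV={A,G} ∪ K={T} → {A,G,T} (+1)
site 2, node IZ: I={A} ∪ Z={C} → {A,C} (+1)
site 2, node EIKMSVZ: EKMSV={A,G,T} ∩ IZ={A,C} → {A} (+0)
per-site changes: [4, 3, 3]; total = 10

10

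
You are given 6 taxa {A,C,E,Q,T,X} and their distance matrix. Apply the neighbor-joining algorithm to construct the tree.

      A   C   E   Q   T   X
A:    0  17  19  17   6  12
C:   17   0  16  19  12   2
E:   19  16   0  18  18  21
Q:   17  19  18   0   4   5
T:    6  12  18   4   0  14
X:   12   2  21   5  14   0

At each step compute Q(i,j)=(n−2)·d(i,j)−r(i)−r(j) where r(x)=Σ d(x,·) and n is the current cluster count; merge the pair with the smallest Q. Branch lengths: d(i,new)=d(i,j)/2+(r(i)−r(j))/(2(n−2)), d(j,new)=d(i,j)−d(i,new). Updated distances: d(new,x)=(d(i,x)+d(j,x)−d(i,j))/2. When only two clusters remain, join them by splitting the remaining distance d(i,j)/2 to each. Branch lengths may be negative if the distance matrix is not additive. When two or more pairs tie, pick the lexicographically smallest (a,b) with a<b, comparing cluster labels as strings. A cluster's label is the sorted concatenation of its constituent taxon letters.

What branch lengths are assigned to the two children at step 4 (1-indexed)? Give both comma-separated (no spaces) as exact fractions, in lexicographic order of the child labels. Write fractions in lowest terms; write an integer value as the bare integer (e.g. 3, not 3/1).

1,23/4

step 1: merge (C,X) at d=2, Q=-112; branch lengths C→5/2, X→-1/2; new cluster CX
  updated: d(A,CX)=27/2, d(CX,E)=35/2, d(CX,Q)=11, d(CX,T)=12
step 2: merge (Q,T) at d=4, Q=-78; branch lengths Q→11/3, T→1/3; new cluster QT
  updated: d(A,QT)=19/2, d(CX,QT)=19/2, d(E,QT)=16
step 3: merge (A,QT) at d=19/2, Q=-58; branch lengths A→13/2, QT→3; new cluster AQT
  updated: d(AQT,CX)=27/4, d(AQT,E)=51/4
step 4: merge (AQT,CX) at d=27/4, Q=-37; branch lengths AQT→1, CX→23/4; new cluster ACQTX
  updated: d(ACQTX,E)=47/4
step 5: merge (ACQTX,E) at d=47/4; branch lengths ACQTX→47/8, E→47/8; new cluster ACEQTX
final tree: (((A:13/2,(Q:11/3,T:1/3):3):1,(C:5/2,X:-1/2):23/4):47/8,E:47/8)
total length: 34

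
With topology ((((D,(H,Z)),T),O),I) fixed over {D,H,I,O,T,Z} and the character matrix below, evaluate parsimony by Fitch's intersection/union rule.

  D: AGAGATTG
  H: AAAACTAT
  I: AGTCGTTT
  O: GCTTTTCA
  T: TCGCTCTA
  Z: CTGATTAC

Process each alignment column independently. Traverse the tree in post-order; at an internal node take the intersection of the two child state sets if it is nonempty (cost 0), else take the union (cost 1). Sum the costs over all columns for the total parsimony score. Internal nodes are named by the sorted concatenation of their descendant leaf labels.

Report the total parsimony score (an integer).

23

HZ@0: {A} ∪ {C} = {A,C} (union, +1)
DHZ@0: {A} ∩ {A,C} = {A} (intersection, +0)
DHTZ@0: {A} ∪ {T} = {A,T} (union, +1)
DHOTZ@0: {A,T} ∪ {G} = {A,G,T} (union, +1)
DHIOTZ@0: {A,G,T} ∩ {A} = {A} (intersection, +0)
HZ@1: {A} ∪ {T} = {A,T} (union, +1)
DHZ@1: {G} ∪ {A,T} = {A,G,T} (union, +1)
DHTZ@1: {A,G,T} ∪ {C} = {A,C,G,T} (union, +1)
DHOTZ@1: {A,C,G,T} ∩ {C} = {C} (intersection, +0)
DHIOTZ@1: {C} ∪ {G} = {C,G} (union, +1)
HZ@2: {A} ∪ {G} = {A,G} (union, +1)
DHZ@2: {A} ∩ {A,G} = {A} (intersection, +0)
DHTZ@2: {A} ∪ {G} = {A,G} (union, +1)
DHOTZ@2: {A,G} ∪ {T} = {A,G,T} (union, +1)
DHIOTZ@2: {A,G,T} ∩ {T} = {T} (intersection, +0)
HZ@3: {A} ∩ {A} = {A} (intersection, +0)
DHZ@3: {G} ∪ {A} = {A,G} (union, +1)
DHTZ@3: {A,G} ∪ {C} = {A,C,G} (union, +1)
DHOTZ@3: {A,C,G} ∪ {T} = {A,C,G,T} (union, +1)
DHIOTZ@3: {A,C,G,T} ∩ {C} = {C} (intersection, +0)
HZ@4: {C} ∪ {T} = {C,T} (union, +1)
DHZ@4: {A} ∪ {C,T} = {A,C,T} (union, +1)
DHTZ@4: {A,C,T} ∩ {T} = {T} (intersection, +0)
DHOTZ@4: {T} ∩ {T} = {T} (intersection, +0)
DHIOTZ@4: {T} ∪ {G} = {G,T} (union, +1)
HZ@5: {T} ∩ {T} = {T} (intersection, +0)
DHZ@5: {T} ∩ {T} = {T} (intersection, +0)
DHTZ@5: {T} ∪ {C} = {C,T} (union, +1)
DHOTZ@5: {C,T} ∩ {T} = {T} (intersection, +0)
DHIOTZ@5: {T} ∩ {T} = {T} (intersection, +0)
HZ@6: {A} ∩ {A} = {A} (intersection, +0)
DHZ@6: {T} ∪ {A} = {A,T} (union, +1)
DHTZ@6: {A,T} ∩ {T} = {T} (intersection, +0)
DHOTZ@6: {T} ∪ {C} = {C,T} (union, +1)
DHIOTZ@6: {C,T} ∩ {T} = {T} (intersection, +0)
HZ@7: {T} ∪ {C} = {C,T} (union, +1)
DHZ@7: {G} ∪ {C,T} = {C,G,T} (union, +1)
DHTZ@7: {C,G,T} ∪ {A} = {A,C,G,T} (union, +1)
DHOTZ@7: {A,C,G,T} ∩ {A} = {A} (intersection, +0)
DHIOTZ@7: {A} ∪ {T} = {A,T} (union, +1)
per-site changes: [3, 4, 3, 3, 3, 1, 2, 4]; total = 23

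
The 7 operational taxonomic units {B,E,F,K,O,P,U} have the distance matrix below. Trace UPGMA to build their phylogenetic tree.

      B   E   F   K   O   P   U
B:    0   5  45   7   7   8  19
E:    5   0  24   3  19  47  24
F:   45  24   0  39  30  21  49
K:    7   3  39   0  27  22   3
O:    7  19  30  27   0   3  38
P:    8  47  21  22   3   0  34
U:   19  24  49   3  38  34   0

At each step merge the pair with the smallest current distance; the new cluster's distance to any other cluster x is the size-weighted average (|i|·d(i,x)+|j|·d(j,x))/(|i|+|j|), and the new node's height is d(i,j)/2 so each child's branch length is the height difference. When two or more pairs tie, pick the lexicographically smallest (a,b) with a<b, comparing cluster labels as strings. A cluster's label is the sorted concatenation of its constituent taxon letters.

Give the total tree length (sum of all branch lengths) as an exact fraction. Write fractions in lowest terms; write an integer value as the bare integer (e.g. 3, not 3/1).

1463/24

1. join E+K (d=3) ⇒ EK; edges |E|=3/2, |K|=3/2
  updated: d(B,EK)=6, d(EK,F)=63/2, d(EK,O)=23, d(EK,P)=69/2, d(EK,U)=27/2
2. join O+P (d=3) ⇒ OP; edges |O|=3/2, |P|=3/2
  updated: d(B,OP)=15/2, d(EK,OP)=115/4, d(F,OP)=51/2, d(OP,U)=36
3. join B+EK (d=6) ⇒ BEK; edges |B|=3, |EK|=3/2
  updated: d(BEK,F)=36, d(BEK,OP)=65/3, d(BEK,U)=46/3
4. join BEK+U (d=46/3) ⇒ BEKU; edges |BEK|=14/3, |U|=23/3
  updated: d(BEKU,F)=157/4, d(BEKU,OP)=101/4
5. join BEKU+OP (d=101/4) ⇒ BEKOPU; edges |BEKU|=119/24, |OP|=89/8
  updated: d(BEKOPU,F)=104/3
6. join BEKOPU+F (d=104/3) ⇒ BEFKOPU; edges |BEKOPU|=113/24, |F|=52/3
final tree: ((((B:3,(E:3/2,K:3/2):3/2):14/3,U:23/3):119/24,(O:3/2,P:3/2):89/8):113/24,F:52/3)
total length: 1463/24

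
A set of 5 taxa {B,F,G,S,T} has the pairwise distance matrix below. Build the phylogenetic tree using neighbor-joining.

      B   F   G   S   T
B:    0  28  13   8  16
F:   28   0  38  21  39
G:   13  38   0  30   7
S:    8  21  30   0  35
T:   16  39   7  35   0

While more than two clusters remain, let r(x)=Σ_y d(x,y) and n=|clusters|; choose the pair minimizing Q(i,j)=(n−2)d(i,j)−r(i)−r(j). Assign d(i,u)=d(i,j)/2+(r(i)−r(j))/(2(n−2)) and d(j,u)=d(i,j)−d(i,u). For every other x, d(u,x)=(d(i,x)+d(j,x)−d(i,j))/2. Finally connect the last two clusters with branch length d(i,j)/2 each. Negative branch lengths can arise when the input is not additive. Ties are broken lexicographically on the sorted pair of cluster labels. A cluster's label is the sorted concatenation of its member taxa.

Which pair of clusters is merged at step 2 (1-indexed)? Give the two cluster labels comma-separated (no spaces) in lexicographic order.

step 1: merge (G,T) at d=7, Q=-164; branch lengths G→2, T→5; new cluster GT
  updated: d(B,GT)=11, d(F,GT)=35, d(GT,S)=29
step 2: merge (B,GT) at d=11, Q=-100; branch lengths B→-3/2, GT→25/2; new cluster BGT
  updated: d(BGT,F)=26, d(BGT,S)=13
step 3: merge (BGT,F) at d=26, Q=-60; branch lengths BGT→9, F→17; new cluster BFGT
  updated: d(BFGT,S)=4
step 4: merge (BFGT,S) at d=4; branch lengths BFGT→2, S→2; new cluster BFGST
final tree: (((B:-3/2,(G:2,T:5):25/2):9,F:17):2,S:2)
total length: 48

B,GT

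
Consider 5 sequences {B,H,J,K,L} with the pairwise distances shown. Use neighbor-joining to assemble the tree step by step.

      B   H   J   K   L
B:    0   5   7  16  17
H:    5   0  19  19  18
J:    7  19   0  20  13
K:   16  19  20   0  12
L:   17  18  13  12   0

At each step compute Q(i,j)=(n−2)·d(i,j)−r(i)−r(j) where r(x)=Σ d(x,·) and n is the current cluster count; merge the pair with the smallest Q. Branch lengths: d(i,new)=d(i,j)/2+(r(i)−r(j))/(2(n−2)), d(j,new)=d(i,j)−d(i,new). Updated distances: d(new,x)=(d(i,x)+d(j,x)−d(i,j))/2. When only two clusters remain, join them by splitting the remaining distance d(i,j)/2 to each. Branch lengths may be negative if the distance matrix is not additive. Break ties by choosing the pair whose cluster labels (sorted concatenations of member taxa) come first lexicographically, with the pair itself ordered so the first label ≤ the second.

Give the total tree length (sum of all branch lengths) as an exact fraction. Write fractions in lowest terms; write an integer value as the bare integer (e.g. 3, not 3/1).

32

1. join B+H (d=5, Q=-91) ⇒ BH; edges |B|=-1/6, |H|=31/6
  updated: d(BH,J)=21/2, d(BH,K)=15, d(BH,L)=15
2. join BH+J (d=21/2, Q=-63) ⇒ BHJ; edges |BH|=9/2, |J|=6
  updated: d(BHJ,K)=49/4, d(BHJ,L)=35/4
3. join BHJ+K (d=49/4, Q=-33) ⇒ BHJK; edges |BHJ|=9/2, |K|=31/4
  updated: d(BHJK,L)=17/4
4. join BHJK+L (d=17/4) ⇒ BHJKL; edges |BHJK|=17/8, |L|=17/8
final tree: ((((B:-1/6,H:31/6):9/2,J:6):9/2,K:31/4):17/8,L:17/8)
total length: 32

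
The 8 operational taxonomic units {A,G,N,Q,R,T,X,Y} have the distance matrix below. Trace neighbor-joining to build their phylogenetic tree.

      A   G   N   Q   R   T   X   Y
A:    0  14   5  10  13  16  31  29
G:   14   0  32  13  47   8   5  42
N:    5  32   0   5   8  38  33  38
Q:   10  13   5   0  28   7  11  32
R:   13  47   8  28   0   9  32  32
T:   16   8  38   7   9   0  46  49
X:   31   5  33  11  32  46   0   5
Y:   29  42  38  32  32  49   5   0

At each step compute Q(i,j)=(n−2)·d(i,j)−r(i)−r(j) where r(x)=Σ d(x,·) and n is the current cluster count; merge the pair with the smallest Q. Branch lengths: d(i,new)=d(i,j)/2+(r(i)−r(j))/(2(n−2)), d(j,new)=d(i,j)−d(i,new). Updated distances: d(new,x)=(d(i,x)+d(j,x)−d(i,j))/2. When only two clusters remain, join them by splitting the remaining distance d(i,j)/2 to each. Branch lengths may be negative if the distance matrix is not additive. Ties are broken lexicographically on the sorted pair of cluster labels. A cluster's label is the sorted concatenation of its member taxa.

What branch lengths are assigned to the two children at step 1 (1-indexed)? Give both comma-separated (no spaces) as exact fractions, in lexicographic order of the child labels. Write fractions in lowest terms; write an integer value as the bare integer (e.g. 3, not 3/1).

step 1: merge (X,Y) at d=5, Q=-360; branch lengths X→-17/6, Y→47/6; new cluster XY
  updated: d(A,XY)=55/2, d(G,XY)=21, d(N,XY)=33, d(Q,XY)=19, d(R,XY)=59/2, d(T,XY)=45
step 2: merge (G,T) at d=8, Q=-218; branch lengths G→26/5, T→14/5; new cluster GT
  updated: d(A,GT)=11, d(GT,N)=31, d(GT,Q)=6, d(GT,R)=24, d(GT,XY)=29
step 3: merge (N,R) at d=8, Q=-305/2; branch lengths N→23/16, R→105/16; new cluster NR
  updated: d(A,NR)=5, d(GT,NR)=47/2, d(NR,Q)=25/2, d(NR,XY)=109/4
step 4: merge (A,NR) at d=5, Q=-427/4; branch lengths A→1/24, NR→119/24; new cluster ANR
  updated: d(ANR,GT)=59/4, d(ANR,Q)=35/4, d(ANR,XY)=199/8
step 5: merge (ANR,XY) at d=199/8, Q=-143/2; branch lengths ANR→101/16, XY→297/16; new cluster ANRXY
  updated: d(ANRXY,GT)=151/16, d(ANRXY,Q)=23/16
step 6: merge (ANRXY,GT) at d=151/16, Q=-135/8; branch lengths ANRXY→39/16, GT→7; new cluster AGNRTXY
  updated: d(AGNRTXY,Q)=-1
step 7: merge (AGNRTXY,Q) at d=-1; branch lengths AGNRTXY→-1/2, Q→-1/2; new cluster AGNQRTXY
final tree: ((((A:1/24,(N:23/16,R:105/16):119/24):101/16,(X:-17/6,Y:47/6):297/16):39/16,(G:26/5,T:14/5):7):-1/2,Q:-1/2)
total length: 949/16

-17/6,47/6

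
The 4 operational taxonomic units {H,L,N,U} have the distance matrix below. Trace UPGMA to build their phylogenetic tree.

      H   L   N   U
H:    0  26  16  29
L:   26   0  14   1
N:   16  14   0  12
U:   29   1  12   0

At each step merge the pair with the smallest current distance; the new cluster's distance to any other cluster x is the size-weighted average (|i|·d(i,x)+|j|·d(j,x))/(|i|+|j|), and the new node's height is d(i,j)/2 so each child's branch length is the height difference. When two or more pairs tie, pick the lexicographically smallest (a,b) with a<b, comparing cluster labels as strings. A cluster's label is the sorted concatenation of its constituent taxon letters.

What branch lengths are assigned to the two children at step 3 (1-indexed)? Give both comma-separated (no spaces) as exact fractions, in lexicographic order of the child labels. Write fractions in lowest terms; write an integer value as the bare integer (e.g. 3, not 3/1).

step 1: merge (L,U) at d=1; branch lengths L→1/2, U→1/2; new cluster LU
  updated: d(H,LU)=55/2, d(LU,N)=13
step 2: merge (LU,N) at d=13; branch lengths LU→6, N→13/2; new cluster LNU
  updated: d(H,LNU)=71/3
step 3: merge (H,LNU) at d=71/3; branch lengths H→71/6, LNU→16/3; new cluster HLNU
final tree: (H:71/6,((L:1/2,U:1/2):6,N:13/2):16/3)
total length: 92/3

71/6,16/3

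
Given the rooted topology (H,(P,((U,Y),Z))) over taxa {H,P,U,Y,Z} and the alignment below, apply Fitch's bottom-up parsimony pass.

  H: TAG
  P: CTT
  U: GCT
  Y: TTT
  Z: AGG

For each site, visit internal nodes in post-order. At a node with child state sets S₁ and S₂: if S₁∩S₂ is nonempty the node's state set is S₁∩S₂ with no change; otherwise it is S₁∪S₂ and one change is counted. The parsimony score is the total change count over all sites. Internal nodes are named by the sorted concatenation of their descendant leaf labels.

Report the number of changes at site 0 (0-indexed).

UY@0: {G} ∪ {T} = {G,T} (union, +1)
UYZ@0: {G,T} ∪ {A} = {A,G,T} (union, +1)
PUYZ@0: {C} ∪ {A,G,T} = {A,C,G,T} (union, +1)
HPUYZ@0: {T} ∩ {A,C,G,T} = {T} (intersection, +0)
UY@1: {C} ∪ {T} = {C,T} (union, +1)
UYZ@1: {C,T} ∪ {G} = {C,G,T} (union, +1)
PUYZ@1: {T} ∩ {C,G,T} = {T} (intersection, +0)
HPUYZ@1: {A} ∪ {T} = {A,T} (union, +1)
UY@2: {T} ∩ {T} = {T} (intersection, +0)
UYZ@2: {T} ∪ {G} = {G,T} (union, +1)
PUYZ@2: {T} ∩ {G,T} = {T} (intersection, +0)
HPUYZ@2: {G} ∪ {T} = {G,T} (union, +1)
per-site changes: [3, 3, 2]; total = 8

3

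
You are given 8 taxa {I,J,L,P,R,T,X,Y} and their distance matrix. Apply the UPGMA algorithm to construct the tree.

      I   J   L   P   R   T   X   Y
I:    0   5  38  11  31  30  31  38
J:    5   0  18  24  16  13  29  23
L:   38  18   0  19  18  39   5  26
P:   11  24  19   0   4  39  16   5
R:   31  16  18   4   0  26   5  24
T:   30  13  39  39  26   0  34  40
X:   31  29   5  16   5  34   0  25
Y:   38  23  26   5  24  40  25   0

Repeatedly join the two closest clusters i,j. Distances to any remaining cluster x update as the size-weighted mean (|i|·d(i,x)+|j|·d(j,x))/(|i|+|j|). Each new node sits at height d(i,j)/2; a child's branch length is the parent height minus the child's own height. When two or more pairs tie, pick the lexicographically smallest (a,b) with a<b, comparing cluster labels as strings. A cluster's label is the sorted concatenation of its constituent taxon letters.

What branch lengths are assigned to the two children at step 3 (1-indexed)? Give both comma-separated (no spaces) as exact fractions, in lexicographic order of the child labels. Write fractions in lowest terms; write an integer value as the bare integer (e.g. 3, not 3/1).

1. join P+R (d=4) ⇒ PR; edges |P|=2, |R|=2
  updated: d(I,PR)=21, d(J,PR)=20, d(L,PR)=37/2, d(PR,T)=65/2, d(PR,X)=21/2, d(PR,Y)=29/2
2. join I+J (d=5) ⇒ IJ; edges |I|=5/2, |J|=5/2
  updated: d(IJ,L)=28, d(IJ,PR)=41/2, d(IJ,T)=43/2, d(IJ,X)=30, d(IJ,Y)=61/2
3. join L+X (d=5) ⇒ LX; edges |L|=5/2, |X|=5/2
  updated: d(IJ,LX)=29, d(LX,PR)=29/2, d(LX,T)=73/2, d(LX,Y)=51/2
4. join LX+PR (d=29/2) ⇒ LPRX; edges |LX|=19/4, |PR|=21/4
  updated: d(IJ,LPRX)=99/4, d(LPRX,T)=69/2, d(LPRX,Y)=20
5. join LPRX+Y (d=20) ⇒ LPRXY; edges |LPRX|=11/4, |Y|=10
  updated: d(IJ,LPRXY)=259/10, d(LPRXY,T)=178/5
6. join IJ+T (d=43/2) ⇒ IJT; edges |IJ|=33/4, |T|=43/4
  updated: d(IJT,LPRXY)=437/15
7. join IJT+LPRXY (d=437/15) ⇒ IJLPRTXY; edges |IJT|=229/60, |LPRXY|=137/30
final tree: (((I:5/2,J:5/2):33/4,T:43/4):229/60,(((L:5/2,X:5/2):19/4,(P:2,R:2):21/4):11/4,Y:10):137/30)
total length: 962/15

5/2,5/2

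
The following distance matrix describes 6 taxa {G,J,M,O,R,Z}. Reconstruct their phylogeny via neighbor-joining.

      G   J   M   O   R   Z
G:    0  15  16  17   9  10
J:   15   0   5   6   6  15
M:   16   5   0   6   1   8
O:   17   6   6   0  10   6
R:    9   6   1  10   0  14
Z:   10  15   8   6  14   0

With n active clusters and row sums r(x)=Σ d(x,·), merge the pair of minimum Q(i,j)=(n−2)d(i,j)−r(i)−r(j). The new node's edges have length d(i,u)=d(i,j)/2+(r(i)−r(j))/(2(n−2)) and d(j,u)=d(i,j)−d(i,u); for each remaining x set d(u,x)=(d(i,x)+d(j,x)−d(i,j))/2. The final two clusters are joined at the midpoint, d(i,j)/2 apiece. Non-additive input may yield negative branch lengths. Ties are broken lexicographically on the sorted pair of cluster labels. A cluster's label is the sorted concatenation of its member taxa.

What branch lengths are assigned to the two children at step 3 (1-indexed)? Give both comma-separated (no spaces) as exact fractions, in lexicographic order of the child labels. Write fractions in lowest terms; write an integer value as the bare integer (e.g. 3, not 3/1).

63/16,41/16

1. join G+Z (d=10, Q=-80) ⇒ GZ; edges |G|=27/4, |Z|=13/4
  updated: d(GZ,J)=10, d(GZ,M)=7, d(GZ,O)=13/2, d(GZ,R)=13/2
2. join M+R (d=1, Q=-79/2) ⇒ MR; edges |M|=-1/4, |R|=5/4
  updated: d(GZ,MR)=25/4, d(J,MR)=5, d(MR,O)=15/2
3. join GZ+O (d=13/2, Q=-119/4) ⇒ GOZ; edges |GZ|=63/16, |O|=41/16
  updated: d(GOZ,J)=19/4, d(GOZ,MR)=29/8
4. join GOZ+J (d=19/4, Q=-107/8) ⇒ GJOZ; edges |GOZ|=27/16, |J|=49/16
  updated: d(GJOZ,MR)=31/16
5. join GJOZ+MR (d=31/16) ⇒ GJMORZ; edges |GJOZ|=31/32, |MR|=31/32
final tree: ((((G:27/4,Z:13/4):63/16,O:41/16):27/16,J:49/16):31/32,(M:-1/4,R:5/4):31/32)
total length: 387/16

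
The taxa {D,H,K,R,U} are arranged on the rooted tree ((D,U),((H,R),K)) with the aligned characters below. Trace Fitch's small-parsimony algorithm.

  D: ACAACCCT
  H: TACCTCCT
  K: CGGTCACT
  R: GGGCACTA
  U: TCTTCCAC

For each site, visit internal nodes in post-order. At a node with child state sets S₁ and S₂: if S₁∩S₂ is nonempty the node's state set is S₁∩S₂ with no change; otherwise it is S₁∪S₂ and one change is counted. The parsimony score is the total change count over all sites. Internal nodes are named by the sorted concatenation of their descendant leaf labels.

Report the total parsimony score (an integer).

[col 0] DU: children D:{A}, U:{T} ∪→ {A,T}; cost 1
[col 0] HR: children H:{T}, R:{G} ∪→ {G,T}; cost 1
[col 0] HKR: children HR:{G,T}, K:{C} ∪→ {C,G,T}; cost 1
[col 0] DHKRU: children DU:{A,T}, HKR:{C,G,T} ∩→ {T}; cost 0
[col 1] DU: children D:{C}, U:{C} ∩→ {C}; cost 0
[col 1] HR: children H:{A}, R:{G} ∪→ {A,G}; cost 1
[col 1] HKR: children HR:{A,G}, K:{G} ∩→ {G}; cost 0
[col 1] DHKRU: children DU:{C}, HKR:{G} ∪→ {C,G}; cost 1
[col 2] DU: children D:{A}, U:{T} ∪→ {A,T}; cost 1
[col 2] HR: children H:{C}, R:{G} ∪→ {C,G}; cost 1
[col 2] HKR: children HR:{C,G}, K:{G} ∩→ {G}; cost 0
[col 2] DHKRU: children DU:{A,T}, HKR:{G} ∪→ {A,G,T}; cost 1
[col 3] DU: children D:{A}, U:{T} ∪→ {A,T}; cost 1
[col 3] HR: children H:{C}, R:{C} ∩→ {C}; cost 0
[col 3] HKR: children HR:{C}, K:{T} ∪→ {C,T}; cost 1
[col 3] DHKRU: children DU:{A,T}, HKR:{C,T} ∩→ {T}; cost 0
[col 4] DU: children D:{C}, U:{C} ∩→ {C}; cost 0
[col 4] HR: children H:{T}, R:{A} ∪→ {A,T}; cost 1
[col 4] HKR: children HR:{A,T}, K:{C} ∪→ {A,C,T}; cost 1
[col 4] DHKRU: children DU:{C}, HKR:{A,C,T} ∩→ {C}; cost 0
[col 5] DU: children D:{C}, U:{C} ∩→ {C}; cost 0
[col 5] HR: children H:{C}, R:{C} ∩→ {C}; cost 0
[col 5] HKR: children HR:{C}, K:{A} ∪→ {A,C}; cost 1
[col 5] DHKRU: children DU:{C}, HKR:{A,C} ∩→ {C}; cost 0
[col 6] DU: children D:{C}, U:{A} ∪→ {A,C}; cost 1
[col 6] HR: children H:{C}, R:{T} ∪→ {C,T}; cost 1
[col 6] HKR: children HR:{C,T}, K:{C} ∩→ {C}; cost 0
[col 6] DHKRU: children DU:{A,C}, HKR:{C} ∩→ {C}; cost 0
[col 7] DU: children D:{T}, U:{C} ∪→ {C,T}; cost 1
[col 7] HR: children H:{T}, R:{A} ∪→ {A,T}; cost 1
[col 7] HKR: children HR:{A,T}, K:{T} ∩→ {T}; cost 0
[col 7] DHKRU: children DU:{C,T}, HKR:{T} ∩→ {T}; cost 0
per-site changes: [3, 2, 3, 2, 2, 1, 2, 2]; total = 17

17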